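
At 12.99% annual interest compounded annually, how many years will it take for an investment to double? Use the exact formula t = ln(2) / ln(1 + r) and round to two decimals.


Doubling condition: (1 + r)^t = 2
Take ln of both sides: t × ln(1 + r) = ln(2)
t = ln(2) / ln(1 + r)
t = 0.693147 / 0.122129
t = 5.68

t = ln(2) / ln(1 + r) = 5.68 years


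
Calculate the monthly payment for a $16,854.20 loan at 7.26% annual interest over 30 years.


Loan payment formula: PMT = PV × r / (1 − (1 + r)^(−n))
Monthly rate r = 0.0726/12 = 0.00605, n = 360 months
Denominator: 1 − (1 + 0.0726/12)^(−360) = 0.885986
PMT = $16,854.20 × (0.0726/12) / 0.885986
PMT = $115.09 per month

PMT = PV × r / (1-(1+r)^(-n)) = $115.09/month


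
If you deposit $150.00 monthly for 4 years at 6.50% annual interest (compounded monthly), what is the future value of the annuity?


Future value of an ordinary annuity: FV = PMT × ((1 + r)^n − 1) / r
Monthly rate r = 0.065/12 ≈ 0.00541667, n = 48
FV = $150.00 × ((1 + 0.065/12)^48 − 1) / (0.065/12)
FV = $150.00 × 54.649927
FV = $8,197.49

FV = PMT × ((1+r)^n - 1)/r = $8,197.49


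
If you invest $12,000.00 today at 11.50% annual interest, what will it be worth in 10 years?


Future value formula: FV = PV × (1 + r)^t
FV = $12,000.00 × (1 + 0.115)^10
FV = $12,000.00 × 2.969947
FV = $35,639.36

FV = PV × (1 + r)^t = $35,639.36


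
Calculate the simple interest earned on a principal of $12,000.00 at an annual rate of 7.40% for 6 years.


Simple interest formula: I = P × r × t
I = $12,000.00 × 0.074 × 6
I = $5,328.00

I = P × r × t = $5,328.00


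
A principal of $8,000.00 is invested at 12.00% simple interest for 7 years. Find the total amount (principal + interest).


Total amount formula: A = P(1 + rt) = P + P·r·t
Interest: I = P × r × t = $8,000.00 × 0.12 × 7 = $6,720.00
A = P + I = $8,000.00 + $6,720.00 = $14,720.00

A = P + I = P(1 + rt) = $14,720.00


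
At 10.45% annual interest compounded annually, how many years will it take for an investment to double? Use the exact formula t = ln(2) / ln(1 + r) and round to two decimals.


Doubling condition: (1 + r)^t = 2
Take ln of both sides: t × ln(1 + r) = ln(2)
t = ln(2) / ln(1 + r)
t = 0.693147 / 0.099393
t = 6.97

t = ln(2) / ln(1 + r) = 6.97 years


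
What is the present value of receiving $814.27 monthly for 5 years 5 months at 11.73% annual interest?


Present value of an ordinary annuity: PV = PMT × (1 − (1 + r)^(−n)) / r
Monthly rate r = 0.1173/12 = 0.009775, n = 65
PV = $814.27 × (1 − (1 + 0.1173/12)^(−65)) / (0.1173/12)
PV = $814.27 × 47.941307
PV = $39,037.17

PV = PMT × (1-(1+r)^(-n))/r = $39,037.17


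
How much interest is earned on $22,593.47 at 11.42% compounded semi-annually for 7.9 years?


Compound interest earned = final amount − principal.
A = P(1 + r/n)^(nt) = $22,593.47 × (1 + 0.1142/2)^(2 × 7.9) = $54,327.15
Interest = A − P = $54,327.15 − $22,593.47 = $31,733.68

Interest = A - P = $31,733.68


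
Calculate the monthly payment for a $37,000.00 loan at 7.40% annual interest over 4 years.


Loan payment formula: PMT = PV × r / (1 − (1 + r)^(−n))
Monthly rate r = 0.074/12 ≈ 0.00616667, n = 48 months
Denominator: 1 − (1 + 0.074/12)^(−48) = 0.255536
PMT = $37,000.00 × (0.074/12) / 0.255536
PMT = $892.89 per month

PMT = PV × r / (1-(1+r)^(-n)) = $892.89/month


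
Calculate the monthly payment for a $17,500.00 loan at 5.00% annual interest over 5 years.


Loan payment formula: PMT = PV × r / (1 − (1 + r)^(−n))
Monthly rate r = 0.05/12 ≈ 0.00416667, n = 60 months
Denominator: 1 − (1 + 0.05/12)^(−60) = 0.220795
PMT = $17,500.00 × (0.05/12) / 0.220795
PMT = $330.25 per month

PMT = PV × r / (1-(1+r)^(-n)) = $330.25/month


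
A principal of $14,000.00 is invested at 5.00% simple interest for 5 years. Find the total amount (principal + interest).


Total amount formula: A = P(1 + rt) = P + P·r·t
Interest: I = P × r × t = $14,000.00 × 0.05 × 5 = $3,500.00
A = P + I = $14,000.00 + $3,500.00 = $17,500.00

A = P + I = P(1 + rt) = $17,500.00


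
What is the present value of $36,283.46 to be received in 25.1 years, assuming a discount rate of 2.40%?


Present value formula: PV = FV / (1 + r)^t
PV = $36,283.46 / (1 + 0.024)^25.1
PV = $36,283.46 / 1.813547
PV = $20,006.90

PV = FV / (1 + r)^t = $20,006.90


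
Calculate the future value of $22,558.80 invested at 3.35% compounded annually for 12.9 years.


Compound interest formula: A = P(1 + r/n)^(nt)
A = $22,558.80 × (1 + 0.0335/1)^(1 × 12.9)
Growth factor: (1 + 0.0335/1)^12.9 = 1.529696
A = $22,558.80 × 1.529696
A = $34,508.11

A = P(1 + r/n)^(nt) = $34,508.11


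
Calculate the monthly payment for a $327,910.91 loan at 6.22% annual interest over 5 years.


Loan payment formula: PMT = PV × r / (1 − (1 + r)^(−n))
Monthly rate r = 0.0622/12 ≈ 0.00518333, n = 60 months
Denominator: 1 − (1 + 0.0622/12)^(−60) = 0.266697
PMT = $327,910.91 × (0.0622/12) / 0.266697
PMT = $6,373.04 per month

PMT = PV × r / (1-(1+r)^(-n)) = $6,373.04/month


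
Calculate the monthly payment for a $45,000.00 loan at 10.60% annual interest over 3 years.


Loan payment formula: PMT = PV × r / (1 − (1 + r)^(−n))
Monthly rate r = 0.106/12 ≈ 0.00883333, n = 36 months
Denominator: 1 − (1 + 0.106/12)^(−36) = 0.271381
PMT = $45,000.00 × (0.106/12) / 0.271381
PMT = $1,464.73 per month

PMT = PV × r / (1-(1+r)^(-n)) = $1,464.73/month


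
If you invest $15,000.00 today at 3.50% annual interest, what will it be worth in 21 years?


Future value formula: FV = PV × (1 + r)^t
FV = $15,000.00 × (1 + 0.035)^21
FV = $15,000.00 × 2.0594315
FV = $30,891.47

FV = PV × (1 + r)^t = $30,891.47


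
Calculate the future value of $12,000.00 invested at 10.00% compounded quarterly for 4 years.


Compound interest formula: A = P(1 + r/n)^(nt)
A = $12,000.00 × (1 + 0.1/4)^(4 × 4)
Growth factor: (1 + 0.1/4)^16 = 1.484506
A = $12,000.00 × 1.484506
A = $17,814.07

A = P(1 + r/n)^(nt) = $17,814.07


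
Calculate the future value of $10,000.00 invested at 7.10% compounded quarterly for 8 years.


Compound interest formula: A = P(1 + r/n)^(nt)
A = $10,000.00 × (1 + 0.071/4)^(4 × 8)
Growth factor: (1 + 0.071/4)^32 = 1.755964
A = $10,000.00 × 1.755964
A = $17,559.64

A = P(1 + r/n)^(nt) = $17,559.64


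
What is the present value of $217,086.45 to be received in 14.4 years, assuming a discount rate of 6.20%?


Present value formula: PV = FV / (1 + r)^t
PV = $217,086.45 / (1 + 0.062)^14.4
PV = $217,086.45 / 2.377897
PV = $91,293.46

PV = FV / (1 + r)^t = $91,293.46


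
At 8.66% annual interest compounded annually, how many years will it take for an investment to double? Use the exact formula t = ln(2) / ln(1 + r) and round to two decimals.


Doubling condition: (1 + r)^t = 2
Take ln of both sides: t × ln(1 + r) = ln(2)
t = ln(2) / ln(1 + r)
t = 0.693147 / 0.083054
t = 8.35

t = ln(2) / ln(1 + r) = 8.35 years


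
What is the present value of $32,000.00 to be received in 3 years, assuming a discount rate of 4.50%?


Present value formula: PV = FV / (1 + r)^t
PV = $32,000.00 / (1 + 0.045)^3
PV = $32,000.00 / 1.141166
PV = $28,041.49

PV = FV / (1 + r)^t = $28,041.49


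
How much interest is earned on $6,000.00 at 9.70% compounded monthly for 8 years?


Compound interest earned = final amount − principal.
A = P(1 + r/n)^(nt) = $6,000.00 × (1 + 0.097/12)^(12 × 8) = $12,995.98
Interest = A − P = $12,995.98 − $6,000.00 = $6,995.98

Interest = A - P = $6,995.98


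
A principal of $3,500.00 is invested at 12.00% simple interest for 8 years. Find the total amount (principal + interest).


Total amount formula: A = P(1 + rt) = P + P·r·t
Interest: I = P × r × t = $3,500.00 × 0.12 × 8 = $3,360.00
A = P + I = $3,500.00 + $3,360.00 = $6,860.00

A = P + I = P(1 + rt) = $6,860.00


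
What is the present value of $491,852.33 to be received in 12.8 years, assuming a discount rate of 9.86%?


Present value formula: PV = FV / (1 + r)^t
PV = $491,852.33 / (1 + 0.0986)^12.8
PV = $491,852.33 / 3.332321
PV = $147,600.53

PV = FV / (1 + r)^t = $147,600.53


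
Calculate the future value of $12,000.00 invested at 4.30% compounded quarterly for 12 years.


Compound interest formula: A = P(1 + r/n)^(nt)
A = $12,000.00 × (1 + 0.043/4)^(4 × 12)
Growth factor: (1 + 0.043/4)^48 = 1.670706
A = $12,000.00 × 1.670706
A = $20,048.47

A = P(1 + r/n)^(nt) = $20,048.47


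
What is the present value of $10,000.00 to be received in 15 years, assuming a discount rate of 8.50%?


Present value formula: PV = FV / (1 + r)^t
PV = $10,000.00 / (1 + 0.085)^15
PV = $10,000.00 / 3.399743
PV = $2,941.40

PV = FV / (1 + r)^t = $2,941.40


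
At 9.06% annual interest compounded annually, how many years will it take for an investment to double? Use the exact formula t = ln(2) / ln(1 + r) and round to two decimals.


Doubling condition: (1 + r)^t = 2
Take ln of both sides: t × ln(1 + r) = ln(2)
t = ln(2) / ln(1 + r)
t = 0.693147 / 0.086728
t = 7.99

t = ln(2) / ln(1 + r) = 7.99 years


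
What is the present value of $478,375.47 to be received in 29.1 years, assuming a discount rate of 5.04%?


Present value formula: PV = FV / (1 + r)^t
PV = $478,375.47 / (1 + 0.0504)^29.1
PV = $478,375.47 / 4.182367
PV = $114,379.12

PV = FV / (1 + r)^t = $114,379.12


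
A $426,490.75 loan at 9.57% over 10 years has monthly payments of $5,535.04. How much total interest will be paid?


Total paid over the life of the loan = PMT × n.
Total paid = $5,535.04 × 120 = $664,204.80
Total interest = total paid − principal = $664,204.80 − $426,490.75 = $237,714.05

Total interest = (PMT × n) - PV = $237,714.05


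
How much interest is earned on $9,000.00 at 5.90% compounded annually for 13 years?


Compound interest earned = final amount − principal.
A = P(1 + r/n)^(nt) = $9,000.00 × (1 + 0.059/1)^(1 × 13) = $18,962.26
Interest = A − P = $18,962.26 − $9,000.00 = $9,962.26

Interest = A - P = $9,962.26


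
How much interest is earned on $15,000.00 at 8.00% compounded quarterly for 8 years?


Compound interest earned = final amount − principal.
A = P(1 + r/n)^(nt) = $15,000.00 × (1 + 0.08/4)^(4 × 8) = $28,268.11
Interest = A − P = $28,268.11 − $15,000.00 = $13,268.11

Interest = A - P = $13,268.11


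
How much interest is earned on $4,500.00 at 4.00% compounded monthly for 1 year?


Compound interest earned = final amount − principal.
A = P(1 + r/n)^(nt) = $4,500.00 × (1 + 0.04/12)^(12 × 1) = $4,683.34
Interest = A − P = $4,683.34 − $4,500.00 = $183.34

Interest = A - P = $183.34


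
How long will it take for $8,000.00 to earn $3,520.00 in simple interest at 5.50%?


Rearrange the simple interest formula for t:
I = P × r × t  ⇒  t = I / (P × r)
t = $3,520.00 / ($8,000.00 × 0.055)
t = 8

t = I/(P×r) = 8 years


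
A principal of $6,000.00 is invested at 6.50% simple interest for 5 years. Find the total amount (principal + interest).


Total amount formula: A = P(1 + rt) = P + P·r·t
Interest: I = P × r × t = $6,000.00 × 0.065 × 5 = $1,950.00
A = P + I = $6,000.00 + $1,950.00 = $7,950.00

A = P + I = P(1 + rt) = $7,950.00


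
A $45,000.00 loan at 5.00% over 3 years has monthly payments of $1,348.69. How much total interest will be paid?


Total paid over the life of the loan = PMT × n.
Total paid = $1,348.69 × 36 = $48,552.84
Total interest = total paid − principal = $48,552.84 − $45,000.00 = $3,552.84

Total interest = (PMT × n) - PV = $3,552.84


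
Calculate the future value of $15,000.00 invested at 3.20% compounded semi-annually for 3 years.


Compound interest formula: A = P(1 + r/n)^(nt)
A = $15,000.00 × (1 + 0.032/2)^(2 × 3)
Growth factor: (1 + 0.032/2)^6 = 1.0999229
A = $15,000.00 × 1.0999229
A = $16,498.84

A = P(1 + r/n)^(nt) = $16,498.84


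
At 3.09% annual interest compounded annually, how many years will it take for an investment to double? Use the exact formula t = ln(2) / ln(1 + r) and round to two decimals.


Doubling condition: (1 + r)^t = 2
Take ln of both sides: t × ln(1 + r) = ln(2)
t = ln(2) / ln(1 + r)
t = 0.693147 / 0.030432
t = 22.78

t = ln(2) / ln(1 + r) = 22.78 years


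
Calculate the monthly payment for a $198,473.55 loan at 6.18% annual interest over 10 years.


Loan payment formula: PMT = PV × r / (1 − (1 + r)^(−n))
Monthly rate r = 0.0618/12 = 0.00515, n = 120 months
Denominator: 1 − (1 + 0.0618/12)^(−120) = 0.460123
PMT = $198,473.55 × (0.0618/12) / 0.460123
PMT = $2,221.45 per month

PMT = PV × r / (1-(1+r)^(-n)) = $2,221.45/month


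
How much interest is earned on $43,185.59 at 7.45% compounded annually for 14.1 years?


Compound interest earned = final amount − principal.
A = P(1 + r/n)^(nt) = $43,185.59 × (1 + 0.0745/1)^(1 × 14.1) = $118,945.87
Interest = A − P = $118,945.87 − $43,185.59 = $75,760.28

Interest = A - P = $75,760.28


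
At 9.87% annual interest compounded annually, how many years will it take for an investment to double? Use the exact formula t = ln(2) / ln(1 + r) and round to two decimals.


Doubling condition: (1 + r)^t = 2
Take ln of both sides: t × ln(1 + r) = ln(2)
t = ln(2) / ln(1 + r)
t = 0.693147 / 0.094128
t = 7.36

t = ln(2) / ln(1 + r) = 7.36 years


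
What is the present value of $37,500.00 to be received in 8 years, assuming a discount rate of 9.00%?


Present value formula: PV = FV / (1 + r)^t
PV = $37,500.00 / (1 + 0.09)^8
PV = $37,500.00 / 1.9925626
PV = $18,819.99

PV = FV / (1 + r)^t = $18,819.99


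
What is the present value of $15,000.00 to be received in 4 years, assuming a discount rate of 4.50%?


Present value formula: PV = FV / (1 + r)^t
PV = $15,000.00 / (1 + 0.045)^4
PV = $15,000.00 / 1.192519
PV = $12,578.42

PV = FV / (1 + r)^t = $12,578.42


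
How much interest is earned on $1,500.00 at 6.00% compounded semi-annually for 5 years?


Compound interest earned = final amount − principal.
A = P(1 + r/n)^(nt) = $1,500.00 × (1 + 0.06/2)^(2 × 5) = $2,015.87
Interest = A − P = $2,015.87 − $1,500.00 = $515.87

Interest = A - P = $515.87


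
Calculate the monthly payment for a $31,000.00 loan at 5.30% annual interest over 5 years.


Loan payment formula: PMT = PV × r / (1 − (1 + r)^(−n))
Monthly rate r = 0.053/12 ≈ 0.00441667, n = 60 months
Denominator: 1 − (1 + 0.053/12)^(−60) = 0.232346
PMT = $31,000.00 × (0.053/12) / 0.232346
PMT = $589.28 per month

PMT = PV × r / (1-(1+r)^(-n)) = $589.28/month


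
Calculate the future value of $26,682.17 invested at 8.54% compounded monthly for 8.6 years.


Compound interest formula: A = P(1 + r/n)^(nt)
A = $26,682.17 × (1 + 0.0854/12)^(12 × 8.6)
Growth factor: (1 + 0.0854/12)^103.2 = 2.0789001
A = $26,682.17 × 2.0789001
A = $55,469.57

A = P(1 + r/n)^(nt) = $55,469.57


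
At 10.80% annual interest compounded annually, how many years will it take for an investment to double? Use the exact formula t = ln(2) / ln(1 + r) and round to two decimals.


Doubling condition: (1 + r)^t = 2
Take ln of both sides: t × ln(1 + r) = ln(2)
t = ln(2) / ln(1 + r)
t = 0.693147 / 0.102557
t = 6.76

t = ln(2) / ln(1 + r) = 6.76 years


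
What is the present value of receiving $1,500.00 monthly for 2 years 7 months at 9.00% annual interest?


Present value of an ordinary annuity: PV = PMT × (1 − (1 + r)^(−n)) / r
Monthly rate r = 0.09/12 = 0.0075, n = 31
PV = $1,500.00 × (1 − (1 + 0.09/12)^(−31)) / (0.09/12)
PV = $1,500.00 × 27.568318
PV = $41,352.48

PV = PMT × (1-(1+r)^(-n))/r = $41,352.48


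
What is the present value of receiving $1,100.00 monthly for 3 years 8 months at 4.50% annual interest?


Present value of an ordinary annuity: PV = PMT × (1 − (1 + r)^(−n)) / r
Monthly rate r = 0.045/12 = 0.00375, n = 44
PV = $1,100.00 × (1 − (1 + 0.045/12)^(−44)) / (0.045/12)
PV = $1,100.00 × 40.491891
PV = $44,541.08

PV = PMT × (1-(1+r)^(-n))/r = $44,541.08


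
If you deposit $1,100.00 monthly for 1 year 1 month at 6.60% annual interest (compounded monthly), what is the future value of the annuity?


Future value of an ordinary annuity: FV = PMT × ((1 + r)^n − 1) / r
Monthly rate r = 0.066/12 = 0.0055, n = 13
FV = $1,100.00 × ((1 + 0.066/12)^13 − 1) / (0.066/12)
FV = $1,100.00 × 13.437772
FV = $14,781.55

FV = PMT × ((1+r)^n - 1)/r = $14,781.55


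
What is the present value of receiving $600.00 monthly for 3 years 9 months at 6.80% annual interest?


Present value of an ordinary annuity: PV = PMT × (1 − (1 + r)^(−n)) / r
Monthly rate r = 0.068/12 ≈ 0.00566667, n = 45
PV = $600.00 × (1 − (1 + 0.068/12)^(−45)) / (0.068/12)
PV = $600.00 × 39.622152
PV = $23,773.29

PV = PMT × (1-(1+r)^(-n))/r = $23,773.29


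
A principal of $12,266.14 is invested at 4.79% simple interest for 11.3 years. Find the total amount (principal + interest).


Total amount formula: A = P(1 + rt) = P + P·r·t
Interest: I = P × r × t = $12,266.14 × 0.0479 × 11.3 = $6,639.29
A = P + I = $12,266.14 + $6,639.29 = $18,905.43

A = P + I = P(1 + rt) = $18,905.43


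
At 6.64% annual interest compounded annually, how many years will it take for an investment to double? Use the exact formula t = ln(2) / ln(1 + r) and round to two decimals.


Doubling condition: (1 + r)^t = 2
Take ln of both sides: t × ln(1 + r) = ln(2)
t = ln(2) / ln(1 + r)
t = 0.693147 / 0.064288
t = 10.78

t = ln(2) / ln(1 + r) = 10.78 years


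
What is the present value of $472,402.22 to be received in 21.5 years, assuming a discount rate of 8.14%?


Present value formula: PV = FV / (1 + r)^t
PV = $472,402.22 / (1 + 0.0814)^21.5
PV = $472,402.22 / 5.379066
PV = $87,822.35

PV = FV / (1 + r)^t = $87,822.35


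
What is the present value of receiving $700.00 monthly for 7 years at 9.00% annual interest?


Present value of an ordinary annuity: PV = PMT × (1 − (1 + r)^(−n)) / r
Monthly rate r = 0.09/12 = 0.0075, n = 84
PV = $700.00 × (1 − (1 + 0.09/12)^(−84)) / (0.09/12)
PV = $700.00 × 62.153965
PV = $43,507.78

PV = PMT × (1-(1+r)^(-n))/r = $43,507.78


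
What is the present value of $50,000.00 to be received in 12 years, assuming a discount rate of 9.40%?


Present value formula: PV = FV / (1 + r)^t
PV = $50,000.00 / (1 + 0.094)^12
PV = $50,000.00 / 2.939056
PV = $17,012.27

PV = FV / (1 + r)^t = $17,012.27


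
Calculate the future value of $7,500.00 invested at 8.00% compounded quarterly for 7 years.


Compound interest formula: A = P(1 + r/n)^(nt)
A = $7,500.00 × (1 + 0.08/4)^(4 × 7)
Growth factor: (1 + 0.08/4)^28 = 1.741024
A = $7,500.00 × 1.741024
A = $13,057.68

A = P(1 + r/n)^(nt) = $13,057.68


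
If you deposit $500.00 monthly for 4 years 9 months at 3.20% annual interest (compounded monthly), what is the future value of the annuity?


Future value of an ordinary annuity: FV = PMT × ((1 + r)^n − 1) / r
Monthly rate r = 0.032/12 ≈ 0.00266667, n = 57
FV = $500.00 × ((1 + 0.032/12)^57 − 1) / (0.032/12)
FV = $500.00 × 61.471778
FV = $30,735.89

FV = PMT × ((1+r)^n - 1)/r = $30,735.89


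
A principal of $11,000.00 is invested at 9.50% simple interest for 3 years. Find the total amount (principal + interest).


Total amount formula: A = P(1 + rt) = P + P·r·t
Interest: I = P × r × t = $11,000.00 × 0.095 × 3 = $3,135.00
A = P + I = $11,000.00 + $3,135.00 = $14,135.00

A = P + I = P(1 + rt) = $14,135.00


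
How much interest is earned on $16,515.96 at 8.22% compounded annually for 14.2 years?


Compound interest earned = final amount − principal.
A = P(1 + r/n)^(nt) = $16,515.96 × (1 + 0.0822/1)^(1 × 14.2) = $50,707.33
Interest = A − P = $50,707.33 − $16,515.96 = $34,191.37

Interest = A - P = $34,191.37


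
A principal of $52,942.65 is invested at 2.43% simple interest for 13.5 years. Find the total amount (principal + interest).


Total amount formula: A = P(1 + rt) = P + P·r·t
Interest: I = P × r × t = $52,942.65 × 0.0243 × 13.5 = $17,367.84
A = P + I = $52,942.65 + $17,367.84 = $70,310.49

A = P + I = P(1 + rt) = $70,310.49


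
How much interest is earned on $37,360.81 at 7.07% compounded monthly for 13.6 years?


Compound interest earned = final amount − principal.
A = P(1 + r/n)^(nt) = $37,360.81 × (1 + 0.0707/12)^(12 × 13.6) = $97,448.19
Interest = A − P = $97,448.19 − $37,360.81 = $60,087.38

Interest = A - P = $60,087.38


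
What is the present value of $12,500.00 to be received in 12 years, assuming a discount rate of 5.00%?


Present value formula: PV = FV / (1 + r)^t
PV = $12,500.00 / (1 + 0.05)^12
PV = $12,500.00 / 1.795856
PV = $6,960.47

PV = FV / (1 + r)^t = $6,960.47


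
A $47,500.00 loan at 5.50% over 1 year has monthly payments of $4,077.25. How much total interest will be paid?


Total paid over the life of the loan = PMT × n.
Total paid = $4,077.25 × 12 = $48,927.00
Total interest = total paid − principal = $48,927.00 − $47,500.00 = $1,427.00

Total interest = (PMT × n) - PV = $1,427.00


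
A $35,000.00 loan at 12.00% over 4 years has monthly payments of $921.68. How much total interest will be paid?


Total paid over the life of the loan = PMT × n.
Total paid = $921.68 × 48 = $44,240.64
Total interest = total paid − principal = $44,240.64 − $35,000.00 = $9,240.64

Total interest = (PMT × n) - PV = $9,240.64


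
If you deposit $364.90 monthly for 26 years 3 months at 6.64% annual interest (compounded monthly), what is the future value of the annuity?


Future value of an ordinary annuity: FV = PMT × ((1 + r)^n − 1) / r
Monthly rate r = 0.0664/12 ≈ 0.00553333, n = 315
FV = $364.90 × ((1 + 0.0664/12)^315 − 1) / (0.0664/12)
FV = $364.90 × 847.061088
FV = $309,092.59

FV = PMT × ((1+r)^n - 1)/r = $309,092.59


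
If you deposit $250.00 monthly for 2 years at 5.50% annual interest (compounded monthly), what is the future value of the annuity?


Future value of an ordinary annuity: FV = PMT × ((1 + r)^n − 1) / r
Monthly rate r = 0.055/12 ≈ 0.00458333, n = 24
FV = $250.00 × ((1 + 0.055/12)^24 − 1) / (0.055/12)
FV = $250.00 × 25.308560
FV = $6,327.14

FV = PMT × ((1+r)^n - 1)/r = $6,327.14


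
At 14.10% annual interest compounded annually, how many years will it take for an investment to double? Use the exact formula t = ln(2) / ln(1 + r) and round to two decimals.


Doubling condition: (1 + r)^t = 2
Take ln of both sides: t × ln(1 + r) = ln(2)
t = ln(2) / ln(1 + r)
t = 0.693147 / 0.131905
t = 5.25

t = ln(2) / ln(1 + r) = 5.25 years


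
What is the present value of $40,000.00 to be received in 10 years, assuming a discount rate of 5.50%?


Present value formula: PV = FV / (1 + r)^t
PV = $40,000.00 / (1 + 0.055)^10
PV = $40,000.00 / 1.7081445
PV = $23,417.22

PV = FV / (1 + r)^t = $23,417.22


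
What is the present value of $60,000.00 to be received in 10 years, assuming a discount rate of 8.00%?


Present value formula: PV = FV / (1 + r)^t
PV = $60,000.00 / (1 + 0.08)^10
PV = $60,000.00 / 2.158925
PV = $27,791.61

PV = FV / (1 + r)^t = $27,791.61


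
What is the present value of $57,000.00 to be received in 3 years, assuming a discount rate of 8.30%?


Present value formula: PV = FV / (1 + r)^t
PV = $57,000.00 / (1 + 0.083)^3
PV = $57,000.00 / 1.270239
PV = $44,873.45

PV = FV / (1 + r)^t = $44,873.45


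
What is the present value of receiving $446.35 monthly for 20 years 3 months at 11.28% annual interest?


Present value of an ordinary annuity: PV = PMT × (1 − (1 + r)^(−n)) / r
Monthly rate r = 0.1128/12 = 0.0094, n = 243
PV = $446.35 × (1 − (1 + 0.1128/12)^(−243)) / (0.1128/12)
PV = $446.35 × 95.431062
PV = $42,595.65

PV = PMT × (1-(1+r)^(-n))/r = $42,595.65


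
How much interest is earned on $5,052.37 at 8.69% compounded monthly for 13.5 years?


Compound interest earned = final amount − principal.
A = P(1 + r/n)^(nt) = $5,052.37 × (1 + 0.0869/12)^(12 × 13.5) = $16,261.17
Interest = A − P = $16,261.17 − $5,052.37 = $11,208.80

Interest = A - P = $11,208.80


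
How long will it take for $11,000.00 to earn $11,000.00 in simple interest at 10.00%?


Rearrange the simple interest formula for t:
I = P × r × t  ⇒  t = I / (P × r)
t = $11,000.00 / ($11,000.00 × 0.1)
t = 10

t = I/(P×r) = 10 years


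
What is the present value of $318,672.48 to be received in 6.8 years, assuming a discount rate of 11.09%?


Present value formula: PV = FV / (1 + r)^t
PV = $318,672.48 / (1 + 0.1109)^6.8
PV = $318,672.48 / 2.0445125
PV = $155,867.22

PV = FV / (1 + r)^t = $155,867.22


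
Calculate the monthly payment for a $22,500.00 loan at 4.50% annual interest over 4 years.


Loan payment formula: PMT = PV × r / (1 − (1 + r)^(−n))
Monthly rate r = 0.045/12 = 0.00375, n = 48 months
Denominator: 1 − (1 + 0.045/12)^(−48) = 0.164449
PMT = $22,500.00 × (0.045/12) / 0.164449
PMT = $513.08 per month

PMT = PV × r / (1-(1+r)^(-n)) = $513.08/month


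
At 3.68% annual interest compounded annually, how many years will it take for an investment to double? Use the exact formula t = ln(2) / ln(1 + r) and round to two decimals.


Doubling condition: (1 + r)^t = 2
Take ln of both sides: t × ln(1 + r) = ln(2)
t = ln(2) / ln(1 + r)
t = 0.693147 / 0.036139
t = 19.18

t = ln(2) / ln(1 + r) = 19.18 years


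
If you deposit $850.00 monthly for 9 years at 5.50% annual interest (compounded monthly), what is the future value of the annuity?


Future value of an ordinary annuity: FV = PMT × ((1 + r)^n − 1) / r
Monthly rate r = 0.055/12 ≈ 0.00458333, n = 108
FV = $850.00 × ((1 + 0.055/12)^108 − 1) / (0.055/12)
FV = $850.00 × 139.340512
FV = $118,439.44

FV = PMT × ((1+r)^n - 1)/r = $118,439.44


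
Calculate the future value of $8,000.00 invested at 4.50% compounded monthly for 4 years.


Compound interest formula: A = P(1 + r/n)^(nt)
A = $8,000.00 × (1 + 0.045/12)^(12 × 4)
Growth factor: (1 + 0.045/12)^48 = 1.1968144
A = $8,000.00 × 1.1968144
A = $9,574.52

A = P(1 + r/n)^(nt) = $9,574.52


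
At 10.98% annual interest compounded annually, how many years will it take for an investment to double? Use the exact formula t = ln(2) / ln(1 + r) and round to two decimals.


Doubling condition: (1 + r)^t = 2
Take ln of both sides: t × ln(1 + r) = ln(2)
t = ln(2) / ln(1 + r)
t = 0.693147 / 0.104180
t = 6.65

t = ln(2) / ln(1 + r) = 6.65 years


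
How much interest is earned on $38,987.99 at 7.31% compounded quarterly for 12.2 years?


Compound interest earned = final amount − principal.
A = P(1 + r/n)^(nt) = $38,987.99 × (1 + 0.0731/4)^(4 × 12.2) = $94,351.07
Interest = A − P = $94,351.07 − $38,987.99 = $55,363.08

Interest = A - P = $55,363.08


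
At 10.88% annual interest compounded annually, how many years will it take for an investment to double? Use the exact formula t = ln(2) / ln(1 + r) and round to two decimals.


Doubling condition: (1 + r)^t = 2
Take ln of both sides: t × ln(1 + r) = ln(2)
t = ln(2) / ln(1 + r)
t = 0.693147 / 0.103278
t = 6.71

t = ln(2) / ln(1 + r) = 6.71 years


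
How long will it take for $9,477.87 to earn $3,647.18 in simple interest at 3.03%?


Rearrange the simple interest formula for t:
I = P × r × t  ⇒  t = I / (P × r)
t = $3,647.18 / ($9,477.87 × 0.0303)
t = 12.7

t = I/(P×r) = 12.7 years


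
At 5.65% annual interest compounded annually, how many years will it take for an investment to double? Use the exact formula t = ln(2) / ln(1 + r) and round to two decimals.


Doubling condition: (1 + r)^t = 2
Take ln of both sides: t × ln(1 + r) = ln(2)
t = ln(2) / ln(1 + r)
t = 0.693147 / 0.054962
t = 12.61

t = ln(2) / ln(1 + r) = 12.61 years


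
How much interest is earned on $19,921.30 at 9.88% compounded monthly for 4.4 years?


Compound interest earned = final amount − principal.
A = P(1 + r/n)^(nt) = $19,921.30 × (1 + 0.0988/12)^(12 × 4.4) = $30,714.34
Interest = A − P = $30,714.34 − $19,921.30 = $10,793.04

Interest = A - P = $10,793.04


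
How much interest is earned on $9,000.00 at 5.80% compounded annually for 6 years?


Compound interest earned = final amount − principal.
A = P(1 + r/n)^(nt) = $9,000.00 × (1 + 0.058/1)^(1 × 6) = $12,622.82
Interest = A − P = $12,622.82 − $9,000.00 = $3,622.82

Interest = A - P = $3,622.82


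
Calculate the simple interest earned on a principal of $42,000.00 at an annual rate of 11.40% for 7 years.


Simple interest formula: I = P × r × t
I = $42,000.00 × 0.114 × 7
I = $33,516.00

I = P × r × t = $33,516.00


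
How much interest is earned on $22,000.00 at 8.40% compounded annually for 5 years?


Compound interest earned = final amount − principal.
A = P(1 + r/n)^(nt) = $22,000.00 × (1 + 0.084/1)^(1 × 5) = $32,928.28
Interest = A − P = $32,928.28 − $22,000.00 = $10,928.28

Interest = A - P = $10,928.28


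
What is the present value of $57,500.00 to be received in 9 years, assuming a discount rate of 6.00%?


Present value formula: PV = FV / (1 + r)^t
PV = $57,500.00 / (1 + 0.06)^9
PV = $57,500.00 / 1.689479
PV = $34,034.16

PV = FV / (1 + r)^t = $34,034.16


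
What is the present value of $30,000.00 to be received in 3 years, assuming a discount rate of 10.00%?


Present value formula: PV = FV / (1 + r)^t
PV = $30,000.00 / (1 + 0.1)^3
PV = $30,000.00 / 1.331000
PV = $22,539.44

PV = FV / (1 + r)^t = $22,539.44


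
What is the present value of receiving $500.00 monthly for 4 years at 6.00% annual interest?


Present value of an ordinary annuity: PV = PMT × (1 − (1 + r)^(−n)) / r
Monthly rate r = 0.06/12 = 0.005, n = 48
PV = $500.00 × (1 − (1 + 0.06/12)^(−48)) / (0.06/12)
PV = $500.00 × 42.580318
PV = $21,290.16

PV = PMT × (1-(1+r)^(-n))/r = $21,290.16


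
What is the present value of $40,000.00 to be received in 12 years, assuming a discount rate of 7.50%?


Present value formula: PV = FV / (1 + r)^t
PV = $40,000.00 / (1 + 0.075)^12
PV = $40,000.00 / 2.3817796
PV = $16,794.17

PV = FV / (1 + r)^t = $16,794.17


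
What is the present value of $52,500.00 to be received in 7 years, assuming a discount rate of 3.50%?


Present value formula: PV = FV / (1 + r)^t
PV = $52,500.00 / (1 + 0.035)^7
PV = $52,500.00 / 1.272279
PV = $41,264.53

PV = FV / (1 + r)^t = $41,264.53


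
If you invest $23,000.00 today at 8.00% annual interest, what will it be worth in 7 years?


Future value formula: FV = PV × (1 + r)^t
FV = $23,000.00 × (1 + 0.08)^7
FV = $23,000.00 × 1.7138243
FV = $39,417.96

FV = PV × (1 + r)^t = $39,417.96


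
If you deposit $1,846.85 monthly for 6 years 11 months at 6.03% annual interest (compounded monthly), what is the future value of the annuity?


Future value of an ordinary annuity: FV = PMT × ((1 + r)^n − 1) / r
Monthly rate r = 0.0603/12 = 0.005025, n = 83
FV = $1,846.85 × ((1 + 0.0603/12)^83 − 1) / (0.0603/12)
FV = $1,846.85 × 102.673085
FV = $189,621.79

FV = PMT × ((1+r)^n - 1)/r = $189,621.79


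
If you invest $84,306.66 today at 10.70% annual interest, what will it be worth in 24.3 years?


Future value formula: FV = PV × (1 + r)^t
FV = $84,306.66 × (1 + 0.107)^24.3
FV = $84,306.66 × 11.82461985
FV = $996,894.21

FV = PV × (1 + r)^t = $996,894.21


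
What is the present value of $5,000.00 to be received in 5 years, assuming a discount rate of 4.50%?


Present value formula: PV = FV / (1 + r)^t
PV = $5,000.00 / (1 + 0.045)^5
PV = $5,000.00 / 1.246182
PV = $4,012.26

PV = FV / (1 + r)^t = $4,012.26


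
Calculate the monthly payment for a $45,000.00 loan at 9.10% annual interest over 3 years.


Loan payment formula: PMT = PV × r / (1 − (1 + r)^(−n))
Monthly rate r = 0.091/12 ≈ 0.00758333, n = 36 months
Denominator: 1 − (1 + 0.091/12)^(−36) = 0.238123
PMT = $45,000.00 × (0.091/12) / 0.238123
PMT = $1,433.08 per month

PMT = PV × r / (1-(1+r)^(-n)) = $1,433.08/month


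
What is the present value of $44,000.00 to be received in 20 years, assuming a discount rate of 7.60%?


Present value formula: PV = FV / (1 + r)^t
PV = $44,000.00 / (1 + 0.076)^20
PV = $44,000.00 / 4.327583
PV = $10,167.34

PV = FV / (1 + r)^t = $10,167.34


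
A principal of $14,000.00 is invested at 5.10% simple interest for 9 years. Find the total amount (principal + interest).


Total amount formula: A = P(1 + rt) = P + P·r·t
Interest: I = P × r × t = $14,000.00 × 0.051 × 9 = $6,426.00
A = P + I = $14,000.00 + $6,426.00 = $20,426.00

A = P + I = P(1 + rt) = $20,426.00


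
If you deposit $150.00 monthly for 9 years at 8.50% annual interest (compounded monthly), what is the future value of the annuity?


Future value of an ordinary annuity: FV = PMT × ((1 + r)^n − 1) / r
Monthly rate r = 0.085/12 ≈ 0.00708333, n = 108
FV = $150.00 × ((1 + 0.085/12)^108 − 1) / (0.085/12)
FV = $150.00 × 161.393943
FV = $24,209.09

FV = PMT × ((1+r)^n - 1)/r = $24,209.09


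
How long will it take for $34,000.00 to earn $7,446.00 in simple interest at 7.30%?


Rearrange the simple interest formula for t:
I = P × r × t  ⇒  t = I / (P × r)
t = $7,446.00 / ($34,000.00 × 0.073)
t = 3

t = I/(P×r) = 3 years


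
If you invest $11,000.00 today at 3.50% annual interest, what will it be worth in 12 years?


Future value formula: FV = PV × (1 + r)^t
FV = $11,000.00 × (1 + 0.035)^12
FV = $11,000.00 × 1.511069
FV = $16,621.76

FV = PV × (1 + r)^t = $16,621.76


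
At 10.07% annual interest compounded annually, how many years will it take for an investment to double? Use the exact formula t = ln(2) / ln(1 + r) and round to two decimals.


Doubling condition: (1 + r)^t = 2
Take ln of both sides: t × ln(1 + r) = ln(2)
t = ln(2) / ln(1 + r)
t = 0.693147 / 0.095946
t = 7.22

t = ln(2) / ln(1 + r) = 7.22 years


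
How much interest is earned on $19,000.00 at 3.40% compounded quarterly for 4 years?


Compound interest earned = final amount − principal.
A = P(1 + r/n)^(nt) = $19,000.00 × (1 + 0.034/4)^(4 × 4) = $21,755.45
Interest = A − P = $21,755.45 − $19,000.00 = $2,755.45

Interest = A - P = $2,755.45


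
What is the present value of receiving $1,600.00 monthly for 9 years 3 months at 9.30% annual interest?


Present value of an ordinary annuity: PV = PMT × (1 − (1 + r)^(−n)) / r
Monthly rate r = 0.093/12 = 0.00775, n = 111
PV = $1,600.00 × (1 − (1 + 0.093/12)^(−111)) / (0.093/12)
PV = $1,600.00 × 74.263015
PV = $118,820.82

PV = PMT × (1-(1+r)^(-n))/r = $118,820.82


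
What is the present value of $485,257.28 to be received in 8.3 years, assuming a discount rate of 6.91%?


Present value formula: PV = FV / (1 + r)^t
PV = $485,257.28 / (1 + 0.0691)^8.3
PV = $485,257.28 / 1.74121394
PV = $278,689.06

PV = FV / (1 + r)^t = $278,689.06


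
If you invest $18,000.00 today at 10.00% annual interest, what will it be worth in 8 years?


Future value formula: FV = PV × (1 + r)^t
FV = $18,000.00 × (1 + 0.1)^8
FV = $18,000.00 × 2.143589
FV = $38,584.60

FV = PV × (1 + r)^t = $38,584.60


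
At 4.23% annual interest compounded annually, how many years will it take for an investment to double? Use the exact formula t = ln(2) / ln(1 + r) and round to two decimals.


Doubling condition: (1 + r)^t = 2
Take ln of both sides: t × ln(1 + r) = ln(2)
t = ln(2) / ln(1 + r)
t = 0.693147 / 0.041430
t = 16.73

t = ln(2) / ln(1 + r) = 16.73 years


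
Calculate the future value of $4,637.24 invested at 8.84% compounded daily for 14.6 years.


Compound interest formula: A = P(1 + r/n)^(nt)
A = $4,637.24 × (1 + 0.0884/365)^(365 × 14.6)
Growth factor: (1 + 0.0884/365)^5329 = 3.634544
A = $4,637.24 × 3.634544
A = $16,854.25

A = P(1 + r/n)^(nt) = $16,854.25


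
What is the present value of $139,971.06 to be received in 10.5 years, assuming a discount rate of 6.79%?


Present value formula: PV = FV / (1 + r)^t
PV = $139,971.06 / (1 + 0.0679)^10.5
PV = $139,971.06 / 1.9932931
PV = $70,221.01

PV = FV / (1 + r)^t = $70,221.01


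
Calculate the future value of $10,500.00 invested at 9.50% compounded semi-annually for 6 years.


Compound interest formula: A = P(1 + r/n)^(nt)
A = $10,500.00 × (1 + 0.095/2)^(2 × 6)
Growth factor: (1 + 0.095/2)^12 = 1.7452128
A = $10,500.00 × 1.7452128
A = $18,324.73

A = P(1 + r/n)^(nt) = $18,324.73


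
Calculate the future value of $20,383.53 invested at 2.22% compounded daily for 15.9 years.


Compound interest formula: A = P(1 + r/n)^(nt)
A = $20,383.53 × (1 + 0.0222/365)^(365 × 15.9)
Growth factor: (1 + 0.0222/365)^5803.5 = 1.4232874
A = $20,383.53 × 1.4232874
A = $29,011.62

A = P(1 + r/n)^(nt) = $29,011.62


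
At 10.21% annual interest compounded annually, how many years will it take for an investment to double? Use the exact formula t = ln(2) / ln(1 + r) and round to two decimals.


Doubling condition: (1 + r)^t = 2
Take ln of both sides: t × ln(1 + r) = ln(2)
t = ln(2) / ln(1 + r)
t = 0.693147 / 0.097217
t = 7.13

t = ln(2) / ln(1 + r) = 7.13 years


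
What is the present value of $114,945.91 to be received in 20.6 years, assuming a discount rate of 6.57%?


Present value formula: PV = FV / (1 + r)^t
PV = $114,945.91 / (1 + 0.0657)^20.6
PV = $114,945.91 / 3.7092004
PV = $30,989.40

PV = FV / (1 + r)^t = $30,989.40


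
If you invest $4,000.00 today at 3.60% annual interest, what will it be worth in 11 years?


Future value formula: FV = PV × (1 + r)^t
FV = $4,000.00 × (1 + 0.036)^11
FV = $4,000.00 × 1.4755615
FV = $5,902.25

FV = PV × (1 + r)^t = $5,902.25


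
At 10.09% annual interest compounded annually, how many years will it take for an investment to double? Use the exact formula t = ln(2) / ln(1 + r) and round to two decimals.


Doubling condition: (1 + r)^t = 2
Take ln of both sides: t × ln(1 + r) = ln(2)
t = ln(2) / ln(1 + r)
t = 0.693147 / 0.096128
t = 7.21

t = ln(2) / ln(1 + r) = 7.21 years


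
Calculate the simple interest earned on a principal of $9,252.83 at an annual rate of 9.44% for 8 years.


Simple interest formula: I = P × r × t
I = $9,252.83 × 0.0944 × 8
I = $6,987.74

I = P × r × t = $6,987.74


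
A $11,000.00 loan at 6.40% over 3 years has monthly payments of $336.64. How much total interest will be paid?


Total paid over the life of the loan = PMT × n.
Total paid = $336.64 × 36 = $12,119.04
Total interest = total paid − principal = $12,119.04 − $11,000.00 = $1,119.04

Total interest = (PMT × n) - PV = $1,119.04


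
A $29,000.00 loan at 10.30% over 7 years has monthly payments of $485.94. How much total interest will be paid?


Total paid over the life of the loan = PMT × n.
Total paid = $485.94 × 84 = $40,818.96
Total interest = total paid − principal = $40,818.96 − $29,000.00 = $11,818.96

Total interest = (PMT × n) - PV = $11,818.96


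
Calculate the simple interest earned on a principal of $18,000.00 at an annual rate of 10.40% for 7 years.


Simple interest formula: I = P × r × t
I = $18,000.00 × 0.104 × 7
I = $13,104.00

I = P × r × t = $13,104.00


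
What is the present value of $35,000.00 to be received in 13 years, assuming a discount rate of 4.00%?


Present value formula: PV = FV / (1 + r)^t
PV = $35,000.00 / (1 + 0.04)^13
PV = $35,000.00 / 1.665074
PV = $21,020.09

PV = FV / (1 + r)^t = $21,020.09


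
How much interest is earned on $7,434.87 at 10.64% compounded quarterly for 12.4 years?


Compound interest earned = final amount − principal.
A = P(1 + r/n)^(nt) = $7,434.87 × (1 + 0.1064/4)^(4 × 12.4) = $27,338.57
Interest = A − P = $27,338.57 − $7,434.87 = $19,903.70

Interest = A - P = $19,903.70


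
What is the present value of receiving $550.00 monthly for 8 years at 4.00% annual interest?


Present value of an ordinary annuity: PV = PMT × (1 − (1 + r)^(−n)) / r
Monthly rate r = 0.04/12 ≈ 0.00333333, n = 96
PV = $550.00 × (1 − (1 + 0.04/12)^(−96)) / (0.04/12)
PV = $550.00 × 82.039332
PV = $45,121.63

PV = PMT × (1-(1+r)^(-n))/r = $45,121.63
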